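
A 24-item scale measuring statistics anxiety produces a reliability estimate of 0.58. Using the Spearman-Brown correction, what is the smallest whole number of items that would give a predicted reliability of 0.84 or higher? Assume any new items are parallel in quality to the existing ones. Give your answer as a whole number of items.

92

Rearranging the Spearman-Brown formula for n,
n = r*(1 − r) / [ r (1 − r*) ]
n = 0.84(1 − 0.58) / [0.58(1 − 0.84)]
  = 0.3528 / 0.0928 = 3.8017
3.8017 × 24 = 91.24 → 92 items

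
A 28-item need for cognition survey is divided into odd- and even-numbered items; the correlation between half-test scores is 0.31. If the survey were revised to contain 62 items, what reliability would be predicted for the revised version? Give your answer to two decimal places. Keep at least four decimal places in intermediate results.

First correct the split-half correlation to full-test reliability: r_full = 2 × 0.31 / (1 + 0.31) ≈ 0.4733
Length factor from 28 to 62 items: n = 62/28 = 2.2143
r_new = n·r_full / (1 + (n − 1)·r_full) = 1.0480 / 1.5747 ≈ 0.6655

0.67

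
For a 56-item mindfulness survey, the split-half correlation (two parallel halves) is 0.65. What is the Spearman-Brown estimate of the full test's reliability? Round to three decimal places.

0.788

The full test is twice the length of either half (n = 2).
r_full = 2r_hh / (1 + r_hh) = 2 × 0.65 / (1 + 0.65)
r_full = 1.3000 / 1.6500 ≈ 0.7879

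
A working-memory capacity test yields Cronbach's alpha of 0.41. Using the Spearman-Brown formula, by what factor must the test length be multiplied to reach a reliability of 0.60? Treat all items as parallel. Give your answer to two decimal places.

n = 0.60(1 − 0.41) / [0.41(1 − 0.60)]
  = 0.3540 / 0.1640 = 2.1585

2.16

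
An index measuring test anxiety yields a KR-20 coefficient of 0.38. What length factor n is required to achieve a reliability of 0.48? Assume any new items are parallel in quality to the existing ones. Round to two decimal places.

Rearranging the Spearman-Brown formula for n,
n = r*(1 − r) / [ r (1 − r*) ]
n = 0.48 × (1 − 0.38) / [ 0.38 × (1 − 0.48) ]
n = 0.2976 / 0.1976 ≈ 1.5061

1.51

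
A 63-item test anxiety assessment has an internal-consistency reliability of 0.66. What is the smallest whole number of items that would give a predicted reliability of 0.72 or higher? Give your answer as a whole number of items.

n = 0.72(1 − 0.66) / [0.66(1 − 0.72)]
  = 0.2448 / 0.1848 = 1.3247
So the test needs 1.3247 × 63 ≈ 83.46 items; rounding up, 84.

84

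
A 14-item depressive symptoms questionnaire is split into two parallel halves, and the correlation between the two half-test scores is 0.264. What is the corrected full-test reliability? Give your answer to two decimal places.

The full test is twice the length of either half (n = 2).
r_full = 2(0.264) / (1 + 0.264)
r_full = 0.5280 / 1.2640 ≈ 0.4177

0.42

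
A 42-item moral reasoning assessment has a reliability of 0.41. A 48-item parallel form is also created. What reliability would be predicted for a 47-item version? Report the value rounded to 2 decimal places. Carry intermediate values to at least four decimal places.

Only the ratio of lengths matters: n = 47/42 = 1.1190
r_{47} = n·r / (1 + (n − 1)·r) = 0.4588 / 1.0488 ≈ 0.4375

0.44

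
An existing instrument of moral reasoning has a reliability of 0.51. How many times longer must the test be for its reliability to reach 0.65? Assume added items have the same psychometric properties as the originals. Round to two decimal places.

Rearranging the Spearman-Brown formula for n,
n = r_target (1 − r_old) / [ r_old (1 − r_target) ]
n = 0.65(1 − 0.51) / [0.51(1 − 0.65)]
n = 0.3185 / 0.1785 ≈ 1.7843

1.78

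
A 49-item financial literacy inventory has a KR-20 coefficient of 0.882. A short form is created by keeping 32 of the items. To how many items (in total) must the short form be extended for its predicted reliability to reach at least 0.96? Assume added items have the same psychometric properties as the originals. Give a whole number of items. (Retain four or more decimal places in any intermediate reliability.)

158

First, r for the 32-item form: n = 32/49 = 0.6531, so r_32 = 0.6531·0.882/(1 + (0.6531 − 1)·0.882) = 0.8300
Then solve for n' with r_old = 0.8300, r_target = 0.96: n' = 0.96(1 − 0.8300)/[0.8300(1 − 0.96)] = 4.9157
Items = 4.9157 × 32 ≈ 157.30 → 158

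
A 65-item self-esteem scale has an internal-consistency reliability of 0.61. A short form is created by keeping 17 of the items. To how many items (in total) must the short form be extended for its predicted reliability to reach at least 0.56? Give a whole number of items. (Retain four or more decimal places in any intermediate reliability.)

Short-form reliability: n = 17/65 = 0.2615; r_17 = n·r/(1+(n−1)r) ≈ 0.2903
Then solve for n' with r_old = 0.2903, r_target = 0.56: n' = 0.56(1 − 0.2903)/[0.2903(1 − 0.56)] = 3.1115
Total items = 3.1115 × 17 = 52.90, rounded up to 53.

53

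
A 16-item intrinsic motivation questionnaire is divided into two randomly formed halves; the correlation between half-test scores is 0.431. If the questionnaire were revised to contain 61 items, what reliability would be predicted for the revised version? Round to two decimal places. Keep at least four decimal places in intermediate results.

First correct the split-half correlation to full-test reliability: r_full = 2 × 0.431 / (1 + 0.431) ≈ 0.6024
Then adjust to 61 items: n = 61/16 = 3.8125
r_new = n·r_full / (1 + (n − 1)·r_full) = 2.2967 / 2.6943 ≈ 0.8524

0.85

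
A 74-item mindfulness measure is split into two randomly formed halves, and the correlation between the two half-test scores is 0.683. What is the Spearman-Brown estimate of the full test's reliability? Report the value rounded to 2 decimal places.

0.81

Each half is half the length of the full test, so the full test is n = 2 times a half.
r_full = 2r_hh / (1 + r_hh) = 2 × 0.683 / (1 + 0.683)
       = 1.3660 / 1.6830 = 0.8116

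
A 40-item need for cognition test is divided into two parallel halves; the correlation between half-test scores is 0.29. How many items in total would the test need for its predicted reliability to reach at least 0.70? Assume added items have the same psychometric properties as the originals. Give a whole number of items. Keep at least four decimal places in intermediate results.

Corrected full-test reliability: r_full = 2 × 0.29 / (1 + 0.29) ≈ 0.4496
n = r_tgt(1 − r_full) / [r_full(1 − r_tgt)] = 0.70 × 0.5504 / (0.4496 × 0.30) ≈ 2.8565
Items = 2.8565 × 40 ≈ 114.26 → 115

115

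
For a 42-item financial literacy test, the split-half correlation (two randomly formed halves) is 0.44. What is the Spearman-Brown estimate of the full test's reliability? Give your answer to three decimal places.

Each half is half the length of the full test, so the full test is n = 2 times a half.
r_full = 2(0.44) / (1 + 0.44)
       = 0.8800 / 1.4400 = 0.6111

0.611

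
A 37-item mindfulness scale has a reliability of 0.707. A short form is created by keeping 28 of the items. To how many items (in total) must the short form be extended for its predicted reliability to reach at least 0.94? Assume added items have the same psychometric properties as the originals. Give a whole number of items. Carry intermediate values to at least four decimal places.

Short-form reliability: n = 28/37 = 0.7568; r_28 = n·r/(1+(n−1)r) ≈ 0.6462
Then solve for n' with r_old = 0.6462, r_target = 0.94: n' = 0.94(1 − 0.6462)/[0.6462(1 − 0.94)] = 8.5776
Items = 8.5776 × 28 ≈ 240.17 → 241

241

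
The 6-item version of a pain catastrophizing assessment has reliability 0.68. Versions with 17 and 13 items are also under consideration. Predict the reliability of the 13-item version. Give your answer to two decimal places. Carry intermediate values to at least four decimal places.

0.82

The 17-item form is not needed; work directly from the 6-item form with n = 13/6 = 2.1667.
r_{13} = n·r / (1 + (n − 1)·r) = 1.4734 / 1.7934 ≈ 0.8216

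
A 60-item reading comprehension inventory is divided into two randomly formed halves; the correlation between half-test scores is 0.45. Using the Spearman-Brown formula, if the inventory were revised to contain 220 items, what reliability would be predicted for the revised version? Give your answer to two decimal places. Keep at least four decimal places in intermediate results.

0.86

Spearman-Brown correction (n = 2): r_full = 2·0.45/(1 + 0.45) = 0.6207
Length factor from 60 to 220 items: n = 220/60 = 3.6667
r_new = n·r_full / (1 + (n − 1)·r_full) = 2.2759 / 2.6552 ≈ 0.8571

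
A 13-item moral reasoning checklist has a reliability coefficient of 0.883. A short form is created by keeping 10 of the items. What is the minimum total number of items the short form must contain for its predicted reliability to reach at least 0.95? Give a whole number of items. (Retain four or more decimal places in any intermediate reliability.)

33

Short-form reliability: n = 10/13 = 0.7692; r_10 = n·r/(1+(n−1)r) ≈ 0.8531
Length factor from the short form to reach 0.95: n' = 0.95(1 − 0.8531) / [0.8531(1 − 0.95)] ≈ 3.2717
Total items = 3.2717 × 10 = 32.72, rounded up to 33.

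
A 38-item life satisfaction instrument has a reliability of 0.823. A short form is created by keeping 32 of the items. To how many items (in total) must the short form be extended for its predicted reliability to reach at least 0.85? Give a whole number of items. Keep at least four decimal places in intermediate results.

47

Short-form reliability: n = 32/38 = 0.8421; r_32 = n·r/(1+(n−1)r) ≈ 0.7966
Length factor from the short form to reach 0.85: n' = 0.85(1 − 0.7966) / [0.7966(1 − 0.85)] ≈ 1.4469
Items = 1.4469 × 32 ≈ 46.30 → 47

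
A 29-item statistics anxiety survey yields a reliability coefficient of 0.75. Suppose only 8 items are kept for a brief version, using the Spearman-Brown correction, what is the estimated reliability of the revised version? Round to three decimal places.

The new length is 8/29 = 0.2759 times the old.
Spearman-Brown: r_new = n·r / (1 + (n − 1)·r)
r_new = (0.2759 × 0.75) / (1 + (0.2759 − 1) × 0.75)
     = 0.2069 / 0.4569 = 0.4528

0.453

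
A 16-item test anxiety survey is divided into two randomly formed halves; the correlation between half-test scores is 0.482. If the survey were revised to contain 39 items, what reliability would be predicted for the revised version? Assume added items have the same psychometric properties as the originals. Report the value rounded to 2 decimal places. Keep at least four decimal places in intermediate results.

First correct the split-half correlation to full-test reliability: r_full = 2 × 0.482 / (1 + 0.482) ≈ 0.6505
Then adjust to 39 items: n = 39/16 = 2.4375
r_new = n·r_full / (1 + (n − 1)·r_full) = 1.5856 / 1.9351 ≈ 0.8194

0.82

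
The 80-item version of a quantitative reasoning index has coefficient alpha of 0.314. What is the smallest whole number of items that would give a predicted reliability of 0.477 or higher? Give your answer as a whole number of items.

160

n = 0.477(1 − 0.314) / [0.314(1 − 0.477)]
  = 0.327222 / 0.164222 = 1.9926
Items needed = n × 80 = 1.9926 × 80 ≈ 159.41 → round up to 160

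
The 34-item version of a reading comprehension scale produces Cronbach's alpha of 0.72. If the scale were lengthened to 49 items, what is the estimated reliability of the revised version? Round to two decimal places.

n = 49/34 = 1.4412
By Spearman-Brown, r_new = n r / (1 + (n − 1) r).
r_new = 1.4412·0.72 / [1 + (1.4412 − 1)·0.72]
r_new = 1.0377 / 1.3177 ≈ 0.7875

0.79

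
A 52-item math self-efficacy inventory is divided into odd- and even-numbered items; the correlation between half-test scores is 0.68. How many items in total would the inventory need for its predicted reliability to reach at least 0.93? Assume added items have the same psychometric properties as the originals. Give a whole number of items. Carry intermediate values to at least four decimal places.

r_full = 2(0.68)/(1 + 0.68) = 0.8095
Solve Spearman-Brown for n: n = 0.93(1 − 0.8095) / [0.8095(1 − 0.93)] = 3.1265
Required items = 3.1265 × 52 = 162.58, so 163 items.

163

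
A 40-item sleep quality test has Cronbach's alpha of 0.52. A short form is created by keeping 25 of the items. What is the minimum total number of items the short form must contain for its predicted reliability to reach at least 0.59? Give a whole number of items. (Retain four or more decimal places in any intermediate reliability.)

Short-form reliability: n = 25/40 = 0.6250; r_25 = n·r/(1+(n−1)r) ≈ 0.4037
Then solve for n' with r_old = 0.4037, r_target = 0.59: n' = 0.59(1 − 0.4037)/[0.4037(1 − 0.59)] = 2.1256
Items = 2.1256 × 25 ≈ 53.14 → 54

54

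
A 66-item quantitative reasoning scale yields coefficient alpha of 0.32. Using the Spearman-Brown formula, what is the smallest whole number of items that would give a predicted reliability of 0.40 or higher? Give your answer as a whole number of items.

94

Rearranging the Spearman-Brown formula for n,
n = r*(1 − r) / [ r (1 − r*) ]
n = 0.40 × (1 − 0.32) / [ 0.32 × (1 − 0.40) ]
  = 0.2720 / 0.1920 = 1.4167
Items needed = n × 66 = 1.4167 × 66 ≈ 93.50 → round up to 94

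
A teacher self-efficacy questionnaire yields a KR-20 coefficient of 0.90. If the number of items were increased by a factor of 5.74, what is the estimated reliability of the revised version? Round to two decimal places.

0.98

r_new = (5.74 × 0.90) / (1 + (5.74 − 1) × 0.90)
r_new = 5.1660 / 5.2660 ≈ 0.9810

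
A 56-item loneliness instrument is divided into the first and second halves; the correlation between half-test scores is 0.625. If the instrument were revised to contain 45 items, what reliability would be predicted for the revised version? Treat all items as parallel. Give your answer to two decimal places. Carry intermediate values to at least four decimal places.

0.73

First correct the split-half correlation to full-test reliability: r_full = 2 × 0.625 / (1 + 0.625) ≈ 0.7692
Length factor from 56 to 45 items: n = 45/56 = 0.8036
r_new = n·r_full / (1 + (n − 1)·r_full) = 0.6181 / 0.8489 ≈ 0.7281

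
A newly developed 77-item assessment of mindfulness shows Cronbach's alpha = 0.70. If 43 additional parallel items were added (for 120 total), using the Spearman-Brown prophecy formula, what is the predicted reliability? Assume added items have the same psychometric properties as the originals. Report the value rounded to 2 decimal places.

The new length is 120/77 = 1.5584 times the old.
By Spearman-Brown, r_new = n r / (1 + (n − 1) r).
r_new = 1.5584·0.70 / [1 + (1.5584 − 1)·0.70]
r_new = 1.0909 / 1.3909 ≈ 0.7843

0.78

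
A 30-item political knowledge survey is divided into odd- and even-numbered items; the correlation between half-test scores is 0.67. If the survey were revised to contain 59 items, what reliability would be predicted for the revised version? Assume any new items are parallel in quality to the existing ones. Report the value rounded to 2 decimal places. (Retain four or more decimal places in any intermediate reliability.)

0.89

Spearman-Brown correction (n = 2): r_full = 2·0.67/(1 + 0.67) = 0.8024
Length factor from 30 to 59 items: n = 59/30 = 1.9667
r_new = n·r_full / (1 + (n − 1)·r_full) = 1.5781 / 1.7757 ≈ 0.8887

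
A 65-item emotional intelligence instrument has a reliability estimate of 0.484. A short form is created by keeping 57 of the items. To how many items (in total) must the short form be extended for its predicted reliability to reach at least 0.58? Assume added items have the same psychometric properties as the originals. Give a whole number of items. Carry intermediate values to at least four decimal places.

96

Short-form reliability: n = 57/65 = 0.8769; r_57 = n·r/(1+(n−1)r) ≈ 0.4513
Length factor from the short form to reach 0.58: n' = 0.58(1 − 0.4513) / [0.4513(1 − 0.58)] ≈ 1.6790
Items = 1.6790 × 57 ≈ 95.70 → 96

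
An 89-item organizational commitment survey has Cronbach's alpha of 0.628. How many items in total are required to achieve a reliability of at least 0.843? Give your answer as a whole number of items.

Rearranging the Spearman-Brown formula for n,
n = r*(1 − r) / [ r (1 − r*) ]
n = 0.843 × (1 − 0.628) / [ 0.628 × (1 − 0.843) ]
n = 0.313596 / 0.098596 ≈ 3.1806
Items needed = n × 89 = 3.1806 × 89 ≈ 283.07 → round up to 284

284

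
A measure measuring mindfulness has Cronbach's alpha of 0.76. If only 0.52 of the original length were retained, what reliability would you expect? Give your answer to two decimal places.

r_new = 0.52·0.76 / [1 + (0.52 − 1)·0.76]
r_new = 0.3952 / 0.6352 ≈ 0.6222

0.62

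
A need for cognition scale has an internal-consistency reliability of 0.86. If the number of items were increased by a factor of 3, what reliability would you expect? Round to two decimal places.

0.95

Apply the Spearman-Brown prophecy formula, r' = nr / [1 + (n − 1)r]:
r_new = (3 × 0.86) / (1 + (3 − 1) × 0.86)
r_new = 2.5800 / 2.7200 ≈ 0.9485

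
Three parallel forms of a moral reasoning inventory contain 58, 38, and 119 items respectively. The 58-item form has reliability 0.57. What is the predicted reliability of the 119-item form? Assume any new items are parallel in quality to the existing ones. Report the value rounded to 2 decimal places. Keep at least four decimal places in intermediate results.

0.73

The 38-item form is not needed; work directly from the 58-item form with n = 119/58 = 2.0517.
r_{119} = n·r / (1 + (n − 1)·r) = 1.1695 / 1.5995 ≈ 0.7312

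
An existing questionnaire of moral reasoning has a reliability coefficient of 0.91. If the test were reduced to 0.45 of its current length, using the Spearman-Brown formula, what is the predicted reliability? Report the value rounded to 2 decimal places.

Spearman-Brown: r_new = n·r / (1 + (n − 1)·r)
r_new = 0.45·0.91 / [1 + (0.45 − 1)·0.91]
     = 0.4095 / 0.4995 = 0.8198

0.82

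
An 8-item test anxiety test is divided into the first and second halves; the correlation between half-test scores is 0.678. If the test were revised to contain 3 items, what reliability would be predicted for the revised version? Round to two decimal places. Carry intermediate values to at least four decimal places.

0.61

First correct the split-half correlation to full-test reliability: r_full = 2 × 0.678 / (1 + 0.678) ≈ 0.8081
Length factor from 8 to 3 items: n = 3/8 = 0.3750
r_new = n·r_full / (1 + (n − 1)·r_full) = 0.3030 / 0.4949 ≈ 0.6122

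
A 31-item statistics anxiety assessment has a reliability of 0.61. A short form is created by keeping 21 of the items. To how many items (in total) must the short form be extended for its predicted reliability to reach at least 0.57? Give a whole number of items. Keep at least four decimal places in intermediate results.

Short-form reliability: n = 21/31 = 0.6774; r_21 = n·r/(1+(n−1)r) ≈ 0.5145
Length factor from the short form to reach 0.57: n' = 0.57(1 − 0.5145) / [0.5145(1 − 0.57)] ≈ 1.2509
Total items = 1.2509 × 21 = 26.27, rounded up to 27.

27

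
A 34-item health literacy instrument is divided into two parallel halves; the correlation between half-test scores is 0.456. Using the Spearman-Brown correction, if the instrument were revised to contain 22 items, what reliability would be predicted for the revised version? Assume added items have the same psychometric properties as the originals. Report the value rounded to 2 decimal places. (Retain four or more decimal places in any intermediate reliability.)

0.52

Full-test reliability from the split-half r: r_full = 2(0.456)/(1 + 0.456) = 0.6264
Then adjust to 22 items: n = 22/34 = 0.6471
r_new = n·r_full / (1 + (n − 1)·r_full) = 0.4053 / 0.7789 ≈ 0.5203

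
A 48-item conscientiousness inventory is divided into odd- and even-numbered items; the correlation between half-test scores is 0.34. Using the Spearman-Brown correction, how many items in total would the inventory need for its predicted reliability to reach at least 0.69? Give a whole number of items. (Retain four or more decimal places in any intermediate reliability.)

104

r_full = 2(0.34)/(1 + 0.34) = 0.5075
Solve Spearman-Brown for n: n = 0.69(1 − 0.5075) / [0.5075(1 − 0.69)] = 2.1600
Required items = 2.1600 × 48 = 103.68, so 104 items.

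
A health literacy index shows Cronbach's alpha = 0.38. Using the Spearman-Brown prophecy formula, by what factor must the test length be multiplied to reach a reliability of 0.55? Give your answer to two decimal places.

Spearman-Brown solved for the length factor n:
n = r*(1 − r) / [ r (1 − r*) ]
n = 0.55(1 − 0.38) / [0.38(1 − 0.55)]
  = 0.3410 / 0.1710 = 1.9942

1.99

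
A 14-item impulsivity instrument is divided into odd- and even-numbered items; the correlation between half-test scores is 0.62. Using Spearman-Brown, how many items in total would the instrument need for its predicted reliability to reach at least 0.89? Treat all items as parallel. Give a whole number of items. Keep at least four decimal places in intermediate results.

35

Corrected full-test reliability: r_full = 2 × 0.62 / (1 + 0.62) ≈ 0.7654
n = r_tgt(1 − r_full) / [r_full(1 − r_tgt)] = 0.89 × 0.2346 / (0.7654 × 0.11) ≈ 2.4799
Required items = 2.4799 × 14 = 34.72, so 35 items.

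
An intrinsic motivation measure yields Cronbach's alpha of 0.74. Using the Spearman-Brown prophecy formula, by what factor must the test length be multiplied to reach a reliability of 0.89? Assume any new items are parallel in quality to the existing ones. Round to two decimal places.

Rearranging the Spearman-Brown formula for n,
n = r*(1 − r) / [ r (1 − r*) ]
n = [0.89 × 0.26] / [0.74 × 0.11]
  = 0.2314 / 0.0814 = 2.8428

2.84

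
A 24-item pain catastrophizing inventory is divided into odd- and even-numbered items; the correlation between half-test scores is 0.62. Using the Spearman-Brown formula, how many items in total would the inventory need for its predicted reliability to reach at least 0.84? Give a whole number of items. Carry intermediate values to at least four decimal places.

r_full = 2(0.62)/(1 + 0.62) = 0.7654
Solve Spearman-Brown for n: n = 0.84(1 − 0.7654) / [0.7654(1 − 0.84)] = 1.6092
Items = 1.6092 × 24 ≈ 38.62 → 39

39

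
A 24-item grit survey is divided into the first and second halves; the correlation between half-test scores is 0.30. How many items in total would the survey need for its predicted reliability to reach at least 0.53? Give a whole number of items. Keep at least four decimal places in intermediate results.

r_full = 2(0.30)/(1 + 0.30) = 0.4615
Solve Spearman-Brown for n: n = 0.53(1 − 0.4615) / [0.4615(1 − 0.53)] = 1.3158
Required items = 1.3158 × 24 = 31.58, so 32 items.

32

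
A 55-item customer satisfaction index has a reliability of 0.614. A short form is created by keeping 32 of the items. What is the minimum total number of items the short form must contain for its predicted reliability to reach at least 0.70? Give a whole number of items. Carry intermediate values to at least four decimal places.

Short-form reliability: n = 32/55 = 0.5818; r_32 = n·r/(1+(n−1)r) ≈ 0.4806
Then solve for n' with r_old = 0.4806, r_target = 0.70: n' = 0.70(1 − 0.4806)/[0.4806(1 − 0.70)] = 2.5217
Total items = 2.5217 × 32 = 80.69, rounded up to 81.

81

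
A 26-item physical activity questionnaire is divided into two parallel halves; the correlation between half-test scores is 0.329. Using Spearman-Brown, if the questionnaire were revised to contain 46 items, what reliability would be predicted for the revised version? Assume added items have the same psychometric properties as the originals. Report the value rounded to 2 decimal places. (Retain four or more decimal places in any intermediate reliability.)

0.63

Spearman-Brown correction (n = 2): r_full = 2·0.329/(1 + 0.329) = 0.4951
Length factor from 26 to 46 items: n = 46/26 = 1.7692
r_new = n·r_full / (1 + (n − 1)·r_full) = 0.8759 / 1.3808 ≈ 0.6343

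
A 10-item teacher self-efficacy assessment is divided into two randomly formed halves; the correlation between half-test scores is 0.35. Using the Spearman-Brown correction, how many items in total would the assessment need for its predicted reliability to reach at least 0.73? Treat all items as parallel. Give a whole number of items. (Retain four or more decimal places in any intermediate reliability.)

Corrected full-test reliability: r_full = 2 × 0.35 / (1 + 0.35) ≈ 0.5185
n = r_tgt(1 − r_full) / [r_full(1 − r_tgt)] = 0.73 × 0.4815 / (0.5185 × 0.27) ≈ 2.5108
Required items = 2.5108 × 10 = 25.11, so 26 items.

26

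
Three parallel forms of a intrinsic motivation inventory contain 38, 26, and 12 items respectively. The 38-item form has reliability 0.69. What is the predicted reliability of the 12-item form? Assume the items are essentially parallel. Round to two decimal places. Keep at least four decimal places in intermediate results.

0.41

The 26-item form is not needed; work directly from the 38-item form with n = 12/38 = 0.3158.
r_{12} = n·r / (1 + (n − 1)·r) = 0.2179 / 0.5279 ≈ 0.4128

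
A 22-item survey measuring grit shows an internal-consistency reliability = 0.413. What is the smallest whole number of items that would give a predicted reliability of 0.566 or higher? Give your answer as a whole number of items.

41

Spearman-Brown solved for the length factor n:
n = r*(1 − r) / [ r (1 − r*) ]
n = 0.566(1 − 0.413) / [0.413(1 − 0.566)]
n = 0.332242 / 0.179242 ≈ 1.8536
So the test needs 1.8536 × 22 ≈ 40.78 items; rounding up, 41.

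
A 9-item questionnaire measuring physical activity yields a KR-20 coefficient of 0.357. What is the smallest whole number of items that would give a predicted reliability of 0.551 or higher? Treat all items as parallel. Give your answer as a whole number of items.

Rearranging the Spearman-Brown formula for n,
n = r_target (1 − r_old) / [ r_old (1 − r_target) ]
n = 0.551(1 − 0.357) / [0.357(1 − 0.551)]
n = 0.354293 / 0.160293 ≈ 2.2103
Items needed = n × 9 = 2.2103 × 9 ≈ 19.89 → round up to 20

20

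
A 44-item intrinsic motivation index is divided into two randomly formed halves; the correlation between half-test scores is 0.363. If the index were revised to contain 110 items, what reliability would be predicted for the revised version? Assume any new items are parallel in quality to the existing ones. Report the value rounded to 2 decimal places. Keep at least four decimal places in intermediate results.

Full-test reliability from the split-half r: r_full = 2(0.363)/(1 + 0.363) = 0.5326
Length factor from 44 to 110 items: n = 110/44 = 2.5000
r_new = n·r_full / (1 + (n − 1)·r_full) = 1.3315 / 1.7989 ≈ 0.7402

0.74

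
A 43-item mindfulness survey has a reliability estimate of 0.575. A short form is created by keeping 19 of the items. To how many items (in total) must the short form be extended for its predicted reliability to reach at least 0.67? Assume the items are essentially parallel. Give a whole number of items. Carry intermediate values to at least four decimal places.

Short-form reliability: n = 19/43 = 0.4419; r_19 = n·r/(1+(n−1)r) ≈ 0.3742
Then solve for n' with r_old = 0.3742, r_target = 0.67: n' = 0.67(1 − 0.3742)/[0.3742(1 − 0.67)] = 3.3954
Total items = 3.3954 × 19 = 64.51, rounded up to 65.

65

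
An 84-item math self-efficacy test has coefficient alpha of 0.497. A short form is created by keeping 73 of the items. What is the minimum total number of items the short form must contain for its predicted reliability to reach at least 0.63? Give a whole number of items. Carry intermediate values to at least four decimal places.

145

Short-form reliability: n = 73/84 = 0.8690; r_73 = n·r/(1+(n−1)r) ≈ 0.4620
Length factor from the short form to reach 0.63: n' = 0.63(1 − 0.4620) / [0.4620(1 − 0.63)] ≈ 1.9828
Total items = 1.9828 × 73 = 144.74, rounded up to 145.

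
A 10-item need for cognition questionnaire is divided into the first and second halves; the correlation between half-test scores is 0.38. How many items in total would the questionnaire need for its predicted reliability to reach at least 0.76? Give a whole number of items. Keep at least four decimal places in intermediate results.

26

Corrected full-test reliability: r_full = 2 × 0.38 / (1 + 0.38) ≈ 0.5507
n = r_tgt(1 − r_full) / [r_full(1 − r_tgt)] = 0.76 × 0.4493 / (0.5507 × 0.24) ≈ 2.5836
Items = 2.5836 × 10 ≈ 25.84 → 26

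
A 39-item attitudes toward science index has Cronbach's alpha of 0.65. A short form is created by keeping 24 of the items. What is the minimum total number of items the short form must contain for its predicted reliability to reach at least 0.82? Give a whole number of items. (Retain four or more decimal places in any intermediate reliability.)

96

First, r for the 24-item form: n = 24/39 = 0.6154, so r_24 = 0.6154·0.65/(1 + (0.6154 − 1)·0.65) = 0.5333
Length factor from the short form to reach 0.82: n' = 0.82(1 − 0.5333) / [0.5333(1 − 0.82)] ≈ 3.9866
Items = 3.9866 × 24 ≈ 95.68 → 96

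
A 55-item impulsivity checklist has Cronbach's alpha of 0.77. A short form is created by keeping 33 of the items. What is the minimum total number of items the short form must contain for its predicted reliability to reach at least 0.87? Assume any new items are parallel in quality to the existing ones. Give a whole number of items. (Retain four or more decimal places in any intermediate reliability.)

110

First, r for the 33-item form: n = 33/55 = 0.6000, so r_33 = 0.6000·0.77/(1 + (0.6000 − 1)·0.77) = 0.6676
Length factor from the short form to reach 0.87: n' = 0.87(1 − 0.6676) / [0.6676(1 − 0.87)] ≈ 3.3321
Items = 3.3321 × 33 ≈ 109.96 → 110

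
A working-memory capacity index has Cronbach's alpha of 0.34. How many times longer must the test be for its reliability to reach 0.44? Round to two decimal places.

n = 0.44 × (1 − 0.34) / [ 0.34 × (1 − 0.44) ]
  = 0.2904 / 0.1904 = 1.5252

1.53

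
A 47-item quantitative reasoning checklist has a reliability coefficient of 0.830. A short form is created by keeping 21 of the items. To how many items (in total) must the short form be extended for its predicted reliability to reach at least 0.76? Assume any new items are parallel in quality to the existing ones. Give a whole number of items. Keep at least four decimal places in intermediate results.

First, r for the 21-item form: n = 21/47 = 0.4468, so r_21 = 0.4468·0.830/(1 + (0.4468 − 1)·0.830) = 0.6857
Then solve for n' with r_old = 0.6857, r_target = 0.76: n' = 0.76(1 − 0.6857)/[0.6857(1 − 0.76)] = 1.4515
Items = 1.4515 × 21 ≈ 30.48 → 31

31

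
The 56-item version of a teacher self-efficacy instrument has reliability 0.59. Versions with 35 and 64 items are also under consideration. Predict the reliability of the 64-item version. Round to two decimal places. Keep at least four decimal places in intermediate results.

0.62

The 35-item form is not needed; work directly from the 56-item form with n = 64/56 = 1.1429.
r_{64} = n·r / (1 + (n − 1)·r) = 0.6743 / 1.0843 ≈ 0.6219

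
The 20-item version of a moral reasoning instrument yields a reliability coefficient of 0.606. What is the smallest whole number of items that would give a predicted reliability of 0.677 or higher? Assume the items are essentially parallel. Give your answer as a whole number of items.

28

Rearranging the Spearman-Brown formula for n,
n = r*(1 − r) / [ r (1 − r*) ]
n = 0.677 × (1 − 0.606) / [ 0.606 × (1 − 0.677) ]
  = 0.266738 / 0.195738 = 1.3627
Items needed = n × 20 = 1.3627 × 20 ≈ 27.25 → round up to 28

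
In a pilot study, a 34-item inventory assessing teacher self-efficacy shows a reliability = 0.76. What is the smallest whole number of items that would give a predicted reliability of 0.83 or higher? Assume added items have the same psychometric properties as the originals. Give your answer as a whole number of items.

53

Rearranging the Spearman-Brown formula for n,
n = r*(1 − r) / [ r (1 − r*) ]
n = 0.83(1 − 0.76) / [0.76(1 − 0.83)]
n = 0.1992 / 0.1292 ≈ 1.5418
So the test needs 1.5418 × 34 ≈ 52.42 items; rounding up, 53.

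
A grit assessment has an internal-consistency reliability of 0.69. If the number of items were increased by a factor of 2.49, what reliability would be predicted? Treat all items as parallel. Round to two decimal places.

0.85

By Spearman-Brown, r_new = n r / (1 + (n − 1) r).
r_new = (2.49 × 0.69) / (1 + (2.49 − 1) × 0.69)
r_new = 1.7181 / 2.0281 ≈ 0.8471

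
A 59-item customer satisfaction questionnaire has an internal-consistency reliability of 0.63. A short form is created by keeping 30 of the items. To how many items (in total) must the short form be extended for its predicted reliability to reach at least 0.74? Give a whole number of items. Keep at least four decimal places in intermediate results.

99

First, r for the 30-item form: n = 30/59 = 0.5085, so r_30 = 0.5085·0.63/(1 + (0.5085 − 1)·0.63) = 0.4640
Then solve for n' with r_old = 0.4640, r_target = 0.74: n' = 0.74(1 − 0.4640)/[0.4640(1 − 0.74)] = 3.2878
Total items = 3.2878 × 30 = 98.63, rounded up to 99.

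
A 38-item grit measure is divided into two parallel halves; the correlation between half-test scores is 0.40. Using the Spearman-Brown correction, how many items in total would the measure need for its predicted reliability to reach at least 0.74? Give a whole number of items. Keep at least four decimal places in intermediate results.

r_full = 2(0.40)/(1 + 0.40) = 0.5714
Solve Spearman-Brown for n: n = 0.74(1 − 0.5714) / [0.5714(1 − 0.74)] = 2.1349
Items = 2.1349 × 38 ≈ 81.13 → 82

82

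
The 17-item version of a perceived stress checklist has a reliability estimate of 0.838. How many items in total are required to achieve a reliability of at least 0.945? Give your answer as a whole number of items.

57

Rearranging the Spearman-Brown formula for n,
n = r_target (1 − r_old) / [ r_old (1 − r_target) ]
n = 0.945(1 − 0.838) / [0.838(1 − 0.945)]
  = 0.153090 / 0.046090 = 3.3215
So the test needs 3.3215 × 17 ≈ 56.47 items; rounding up, 57.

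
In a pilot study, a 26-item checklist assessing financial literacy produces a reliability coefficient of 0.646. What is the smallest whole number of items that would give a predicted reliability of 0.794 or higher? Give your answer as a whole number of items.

Spearman-Brown solved for the length factor n:
n = r_target (1 − r_old) / [ r_old (1 − r_target) ]
n = 0.794 × (1 − 0.646) / [ 0.646 × (1 − 0.794) ]
n = 0.281076 / 0.133076 ≈ 2.1121
Items needed = n × 26 = 2.1121 × 26 ≈ 54.91 → round up to 55

55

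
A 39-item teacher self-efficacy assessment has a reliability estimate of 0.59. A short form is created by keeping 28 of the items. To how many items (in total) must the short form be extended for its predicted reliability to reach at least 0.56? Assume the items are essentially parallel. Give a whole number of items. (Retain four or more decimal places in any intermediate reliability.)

35

First, r for the 28-item form: n = 28/39 = 0.7179, so r_28 = 0.7179·0.59/(1 + (0.7179 − 1)·0.59) = 0.5081
Then solve for n' with r_old = 0.5081, r_target = 0.56: n' = 0.56(1 − 0.5081)/[0.5081(1 − 0.56)] = 1.2321
Total items = 1.2321 × 28 = 34.50, rounded up to 35.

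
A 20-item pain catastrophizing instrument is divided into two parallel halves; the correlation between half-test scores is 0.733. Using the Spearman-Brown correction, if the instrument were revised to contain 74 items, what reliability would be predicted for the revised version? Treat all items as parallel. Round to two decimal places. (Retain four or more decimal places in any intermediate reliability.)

0.95

Full-test reliability from the split-half r: r_full = 2(0.733)/(1 + 0.733) = 0.8459
Length factor from 20 to 74 items: n = 74/20 = 3.7000
r_new = n·r_full / (1 + (n − 1)·r_full) = 3.1298 / 3.2839 ≈ 0.9531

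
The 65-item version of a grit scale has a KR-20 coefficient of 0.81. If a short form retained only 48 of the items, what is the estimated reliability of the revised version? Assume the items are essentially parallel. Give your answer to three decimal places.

0.759

The new length is 48/65 = 0.7385 times the old.
Apply the Spearman-Brown prophecy formula, r' = nr / [1 + (n − 1)r]:
r_new = (0.7385 × 0.81) / (1 + (0.7385 − 1) × 0.81)
     = 0.5982 / 0.7882 = 0.7589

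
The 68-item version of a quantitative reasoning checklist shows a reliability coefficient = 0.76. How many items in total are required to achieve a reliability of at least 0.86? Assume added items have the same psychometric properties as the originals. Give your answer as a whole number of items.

132

n = 0.86 × (1 − 0.76) / [ 0.76 × (1 − 0.86) ]
  = 0.2064 / 0.1064 = 1.9398
So the test needs 1.9398 × 68 ≈ 131.91 items; rounding up, 132.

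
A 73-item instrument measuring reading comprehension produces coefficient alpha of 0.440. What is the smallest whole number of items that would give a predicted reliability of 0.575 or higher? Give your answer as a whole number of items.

Rearranging the Spearman-Brown formula for n,
n = r_target (1 − r_old) / [ r_old (1 − r_target) ]
n = 0.575(1 − 0.440) / [0.440(1 − 0.575)]
n = 0.322000 / 0.187000 ≈ 1.7219
So the test needs 1.7219 × 73 ≈ 125.70 items; rounding up, 126.

126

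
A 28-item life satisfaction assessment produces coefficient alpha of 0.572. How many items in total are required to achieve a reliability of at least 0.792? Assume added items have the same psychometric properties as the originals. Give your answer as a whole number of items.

Spearman-Brown solved for the length factor n:
n = r_target (1 − r_old) / [ r_old (1 − r_target) ]
n = 0.792(1 − 0.572) / [0.572(1 − 0.792)]
  = 0.338976 / 0.118976 = 2.8491
So the test needs 2.8491 × 28 ≈ 79.77 items; rounding up, 80.

80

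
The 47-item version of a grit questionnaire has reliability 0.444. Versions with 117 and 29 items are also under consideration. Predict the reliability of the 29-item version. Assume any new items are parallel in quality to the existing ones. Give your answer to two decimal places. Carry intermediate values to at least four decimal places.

0.33

The 117-item form is not needed; work directly from the 47-item form with n = 29/47 = 0.6170.
r_{29} = n·r / (1 + (n − 1)·r) = 0.2739 / 0.8299 ≈ 0.3300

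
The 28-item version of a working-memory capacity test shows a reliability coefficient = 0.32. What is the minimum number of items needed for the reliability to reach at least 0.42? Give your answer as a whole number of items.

44

Invert Spearman-Brown to solve for n:
n = r*(1 − r) / [ r (1 − r*) ]
n = 0.42 × (1 − 0.32) / [ 0.32 × (1 − 0.42) ]
  = 0.2856 / 0.1856 = 1.5388
Items needed = n × 28 = 1.5388 × 28 ≈ 43.09 → round up to 44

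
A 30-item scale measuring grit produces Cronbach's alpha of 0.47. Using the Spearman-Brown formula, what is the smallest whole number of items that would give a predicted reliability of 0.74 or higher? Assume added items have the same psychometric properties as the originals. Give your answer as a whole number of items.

97

n = 0.74(1 − 0.47) / [0.47(1 − 0.74)]
n = 0.3922 / 0.1222 ≈ 3.2095
Items needed = n × 30 = 3.2095 × 30 ≈ 96.28 → round up to 97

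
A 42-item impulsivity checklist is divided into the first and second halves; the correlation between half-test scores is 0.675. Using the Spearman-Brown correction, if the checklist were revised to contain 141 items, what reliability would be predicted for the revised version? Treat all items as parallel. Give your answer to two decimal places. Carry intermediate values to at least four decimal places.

Full-test reliability from the split-half r: r_full = 2(0.675)/(1 + 0.675) = 0.8060
Length factor from 42 to 141 items: n = 141/42 = 3.3571
r_new = n·r_full / (1 + (n − 1)·r_full) = 2.7058 / 2.8998 ≈ 0.9331

0.93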